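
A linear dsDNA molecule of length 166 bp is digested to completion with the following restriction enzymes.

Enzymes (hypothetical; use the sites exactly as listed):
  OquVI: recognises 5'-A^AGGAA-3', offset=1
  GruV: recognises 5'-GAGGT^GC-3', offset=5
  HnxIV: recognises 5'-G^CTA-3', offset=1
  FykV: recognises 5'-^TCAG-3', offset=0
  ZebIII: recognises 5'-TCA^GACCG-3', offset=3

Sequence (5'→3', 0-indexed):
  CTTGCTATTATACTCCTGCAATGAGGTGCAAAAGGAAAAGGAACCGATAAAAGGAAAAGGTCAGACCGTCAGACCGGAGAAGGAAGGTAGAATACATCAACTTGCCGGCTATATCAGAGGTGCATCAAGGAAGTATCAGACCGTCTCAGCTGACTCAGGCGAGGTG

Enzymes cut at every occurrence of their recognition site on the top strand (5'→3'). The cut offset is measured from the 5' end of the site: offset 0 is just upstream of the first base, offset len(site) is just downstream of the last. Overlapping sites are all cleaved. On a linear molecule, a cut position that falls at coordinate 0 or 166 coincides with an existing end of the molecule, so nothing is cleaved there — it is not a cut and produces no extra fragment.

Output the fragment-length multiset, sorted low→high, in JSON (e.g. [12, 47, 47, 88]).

Per-enzyme occurrences:
  OquVI AAGGAA/1: at [31, 37, 50, 79, 126] ⇒ [32, 38, 51, 80, 127]
  GruV GAGGTGC/5: at [22, 116] ⇒ [27, 121]
  HnxIV GCTA/1: at [3, 107] ⇒ [4, 108]
  FykV TCAG/0: at [60, 68, 113, 135, 145, 154] ⇒ [60, 68, 113, 135, 145, 154]
  ZebIII TCAGACCG/3: at [60, 68, 135] ⇒ [63, 71, 138]

Pooled cuts: [4, 27, 32, 38, 51, 60, 63, 68, 71, 80, 108, 113, 121, 127, 135, 138, 145, 154]

Fragments:
  [0,4): 4 bp
  [4,27): 23 bp
  [27,32): 5 bp
  [32,38): 6 bp
  [38,51): 13 bp
  [51,60): 9 bp
  [60,63): 3 bp
  [63,68): 5 bp
  [68,71): 3 bp
  [71,80): 9 bp
  [80,108): 28 bp
  [108,113): 5 bp
  [113,121): 8 bp
  [121,127): 6 bp
  [127,135): 8 bp
  [135,138): 3 bp
  [138,145): 7 bp
  [145,154): 9 bp
  [154,166): 12 bp

[3,3,3,4,5,5,5,6,6,7,8,8,9,9,9,12,13,23,28]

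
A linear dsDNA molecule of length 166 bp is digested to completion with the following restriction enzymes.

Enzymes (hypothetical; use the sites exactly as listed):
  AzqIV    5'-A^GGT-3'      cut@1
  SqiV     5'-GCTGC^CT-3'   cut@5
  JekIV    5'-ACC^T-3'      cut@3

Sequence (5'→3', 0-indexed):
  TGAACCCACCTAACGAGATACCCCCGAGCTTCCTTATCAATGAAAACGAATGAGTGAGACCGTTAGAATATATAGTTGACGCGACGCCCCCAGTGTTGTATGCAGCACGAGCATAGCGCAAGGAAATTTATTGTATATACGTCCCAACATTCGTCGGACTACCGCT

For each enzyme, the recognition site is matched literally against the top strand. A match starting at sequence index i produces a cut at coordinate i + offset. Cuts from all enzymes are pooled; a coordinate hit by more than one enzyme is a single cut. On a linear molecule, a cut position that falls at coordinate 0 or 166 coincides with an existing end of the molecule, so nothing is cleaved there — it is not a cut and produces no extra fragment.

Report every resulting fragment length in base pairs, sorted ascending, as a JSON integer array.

Per-enzyme occurrences:
  AzqIV (AGGT, off=1): no sites
  SqiV (GCTGCCT, off=5): no sites
  JekIV ACCT/3: at [7] ⇒ [10]

Pooled cuts: [10]

Fragments:
  [0,10): 10 bp
  [10,166): 156 bp

[10,156]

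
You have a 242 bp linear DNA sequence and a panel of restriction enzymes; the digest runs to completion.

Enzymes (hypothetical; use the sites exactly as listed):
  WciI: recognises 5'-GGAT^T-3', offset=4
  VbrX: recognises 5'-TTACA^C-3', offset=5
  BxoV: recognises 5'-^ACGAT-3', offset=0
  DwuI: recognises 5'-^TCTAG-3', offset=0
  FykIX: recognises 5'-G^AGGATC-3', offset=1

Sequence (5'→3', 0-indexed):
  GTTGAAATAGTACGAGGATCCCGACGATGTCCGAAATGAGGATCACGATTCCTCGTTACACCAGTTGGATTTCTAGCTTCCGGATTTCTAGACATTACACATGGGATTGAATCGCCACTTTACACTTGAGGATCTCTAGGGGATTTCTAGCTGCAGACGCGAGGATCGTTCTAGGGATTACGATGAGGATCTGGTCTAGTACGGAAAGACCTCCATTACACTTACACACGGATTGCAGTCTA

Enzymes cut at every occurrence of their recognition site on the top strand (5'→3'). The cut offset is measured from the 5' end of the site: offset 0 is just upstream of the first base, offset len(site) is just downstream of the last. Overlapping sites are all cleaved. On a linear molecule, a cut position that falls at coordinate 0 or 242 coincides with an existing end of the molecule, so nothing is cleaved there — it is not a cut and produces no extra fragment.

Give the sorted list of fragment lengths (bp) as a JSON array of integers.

Site scan:
  WciI GGATT/4: at [66, 81, 103, 140, 174, 229] ⇒ [70, 85, 107, 144, 178, 233]
  VbrX TTACAC/5: at [55, 94, 119, 215, 221] ⇒ [60, 99, 124, 220, 226]
  BxoV ACGAT/0: at [23, 44, 179] ⇒ [23, 44, 179]
  DwuI TCTAG/0: at [71, 86, 134, 145, 169, 194] ⇒ [71, 86, 134, 145, 169, 194]
  FykIX GAGGATC/1: at [13, 37, 127, 160, 184] ⇒ [14, 38, 128, 161, 185]

Pooled cuts: [14, 23, 38, 44, 60, 70, 71, 85, 86, 99, 107, 124, 128, 134, 144, 145, 161, 169, 178, 179, 185, 194, 220, 226, 233]

Fragments:
  [0,14): 14 bp
  [14,23): 9 bp
  [23,38): 15 bp
  [38,44): 6 bp
  [44,60): 16 bp
  [60,70): 10 bp
  [70,71): 1 bp
  [71,85): 14 bp
  [85,86): 1 bp
  [86,99): 13 bp
  [99,107): 8 bp
  [107,124): 17 bp
  [124,128): 4 bp
  [128,134): 6 bp
  [134,144): 10 bp
  [144,145): 1 bp
  [145,161): 16 bp
  [161,169): 8 bp
  [169,178): 9 bp
  [178,179): 1 bp
  [179,185): 6 bp
  [185,194): 9 bp
  [194,220): 26 bp
  [220,226): 6 bp
  [226,233): 7 bp
  [233,242): 9 bp

[1,1,1,1,4,6,6,6,6,7,8,8,9,9,9,9,10,10,13,14,14,15,16,16,17,26]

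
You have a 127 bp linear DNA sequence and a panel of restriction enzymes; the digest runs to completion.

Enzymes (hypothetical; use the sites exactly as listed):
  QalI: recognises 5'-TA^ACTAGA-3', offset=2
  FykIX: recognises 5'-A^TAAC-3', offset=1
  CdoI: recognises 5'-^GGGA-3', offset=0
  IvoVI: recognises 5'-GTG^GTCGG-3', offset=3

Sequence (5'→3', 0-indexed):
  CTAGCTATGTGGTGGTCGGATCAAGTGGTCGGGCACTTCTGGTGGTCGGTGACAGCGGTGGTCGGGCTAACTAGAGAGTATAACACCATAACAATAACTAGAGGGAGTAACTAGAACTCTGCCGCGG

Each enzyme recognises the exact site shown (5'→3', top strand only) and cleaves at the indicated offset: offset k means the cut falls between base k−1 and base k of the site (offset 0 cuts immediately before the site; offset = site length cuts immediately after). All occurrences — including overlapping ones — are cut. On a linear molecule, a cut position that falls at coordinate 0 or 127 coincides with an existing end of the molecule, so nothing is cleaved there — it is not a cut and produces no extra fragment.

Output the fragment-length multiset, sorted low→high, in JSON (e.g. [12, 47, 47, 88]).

Site scan:
  QalI (TAACTAGA, off=2): starts [67, 94, 107] → cuts [69, 96, 109]
  FykIX (ATAAC, off=1): starts [79, 87, 93] → cuts [80, 88, 94]
  CdoI (GGGA, off=0): starts [102] → cuts [102]
  IvoVI (GTGGTCGG, off=3): starts [11, 24, 41, 57] → cuts [14, 27, 44, 60]

All cut coordinates (distinct, sorted): [14, 27, 44, 60, 69, 80, 88, 94, 96, 102, 109]

Fragments:
  [0,14): 14 bp
  [14,27): 13 bp
  [27,44): 17 bp
  [44,60): 16 bp
  [60,69): 9 bp
  [69,80): 11 bp
  [80,88): 8 bp
  [88,94): 6 bp
  [94,96): 2 bp
  [96,102): 6 bp
  [102,109): 7 bp
  [109,127): 18 bp

[2,6,6,7,8,9,11,13,14,16,17,18]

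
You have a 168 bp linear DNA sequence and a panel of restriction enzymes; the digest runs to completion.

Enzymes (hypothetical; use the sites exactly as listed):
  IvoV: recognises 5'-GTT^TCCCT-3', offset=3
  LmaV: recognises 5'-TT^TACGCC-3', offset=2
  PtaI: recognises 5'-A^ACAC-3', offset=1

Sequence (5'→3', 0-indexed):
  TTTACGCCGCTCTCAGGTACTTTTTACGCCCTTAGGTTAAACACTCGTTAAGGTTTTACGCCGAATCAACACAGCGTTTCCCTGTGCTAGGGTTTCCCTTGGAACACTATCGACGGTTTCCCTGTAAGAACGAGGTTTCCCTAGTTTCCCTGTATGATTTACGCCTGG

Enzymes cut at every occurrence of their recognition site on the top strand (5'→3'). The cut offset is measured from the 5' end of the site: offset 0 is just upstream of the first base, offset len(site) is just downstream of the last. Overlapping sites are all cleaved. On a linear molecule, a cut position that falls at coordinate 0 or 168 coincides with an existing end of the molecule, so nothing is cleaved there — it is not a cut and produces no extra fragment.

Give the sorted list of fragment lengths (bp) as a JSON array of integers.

[2,9,9,9,10,12,13,15,16,16,16,19,22]

Scan for sites:
  IvoV GTTTCCCT/3: at [75, 91, 115, 134, 143] ⇒ [78, 94, 118, 137, 146]
  LmaV TTTACGCC/2: at [0, 22, 54, 157] ⇒ [2, 24, 56, 159]
  PtaI AACAC/1: at [39, 67, 102] ⇒ [40, 68, 103]

Pooled cuts: [2, 24, 40, 56, 68, 78, 94, 103, 118, 137, 146, 159]

Fragments:
  [0,2): 2 bp
  [2,24): 22 bp
  [24,40): 16 bp
  [40,56): 16 bp
  [56,68): 12 bp
  [68,78): 10 bp
  [78,94): 16 bp
  [94,103): 9 bp
  [103,118): 15 bp
  [118,137): 19 bp
  [137,146): 9 bp
  [146,159): 13 bp
  [159,168): 9 bp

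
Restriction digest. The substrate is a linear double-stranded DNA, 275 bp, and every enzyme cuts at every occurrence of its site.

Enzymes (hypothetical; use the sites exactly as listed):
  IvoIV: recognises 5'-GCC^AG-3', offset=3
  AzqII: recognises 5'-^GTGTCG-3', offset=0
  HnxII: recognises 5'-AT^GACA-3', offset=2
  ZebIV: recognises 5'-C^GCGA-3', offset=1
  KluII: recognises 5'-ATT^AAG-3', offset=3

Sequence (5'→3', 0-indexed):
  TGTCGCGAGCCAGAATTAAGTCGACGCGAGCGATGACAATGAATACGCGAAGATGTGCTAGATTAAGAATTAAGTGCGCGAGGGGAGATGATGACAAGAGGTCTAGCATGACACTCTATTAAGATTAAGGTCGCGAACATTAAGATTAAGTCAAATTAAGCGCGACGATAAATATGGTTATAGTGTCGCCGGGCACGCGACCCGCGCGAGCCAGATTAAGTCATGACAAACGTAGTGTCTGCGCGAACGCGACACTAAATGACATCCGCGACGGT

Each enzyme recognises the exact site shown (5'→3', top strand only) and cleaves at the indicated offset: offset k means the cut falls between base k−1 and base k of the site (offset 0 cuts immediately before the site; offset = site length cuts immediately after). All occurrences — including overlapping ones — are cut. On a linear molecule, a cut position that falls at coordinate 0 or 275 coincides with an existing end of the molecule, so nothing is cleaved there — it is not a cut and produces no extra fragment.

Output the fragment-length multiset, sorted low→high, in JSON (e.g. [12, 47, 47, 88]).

[4,4,5,6,6,6,6,6,6,7,7,7,7,7,8,8,9,9,9,10,11,12,12,14,15,17,18,18,21]

Scan for sites:
  IvoIV (GCCAG, off=3): starts [8, 209] → cuts [11, 212]
  AzqII (GTGTCG, off=0): starts [182] → cuts [182]
  HnxII (ATGACA, off=2): starts [32, 90, 107, 222, 258] → cuts [34, 92, 109, 224, 260]
  ZebIV (CGCGA, off=1): starts [3, 24, 45, 76, 131, 160, 195, 204, 241, 247, 266] → cuts [4, 25, 46, 77, 132, 161, 196, 205, 242, 248, 267]
  KluII (ATTAAG, off=3): starts [14, 61, 68, 117, 123, 138, 144, 154, 214] → cuts [17, 64, 71, 120, 126, 141, 147, 157, 217]

All cut coordinates (distinct, sorted): [4, 11, 17, 25, 34, 46, 64, 71, 77, 92, 109, 120, 126, 132, 141, 147, 157, 161, 182, 196, 205, 212, 217, 224, 242, 248, 260, 267]

Fragments:
  [0,4): 4 bp
  [4,11): 7 bp
  [11,17): 6 bp
  [17,25): 8 bp
  [25,34): 9 bp
  [34,46): 12 bp
  [46,64): 18 bp
  [64,71): 7 bp
  [71,77): 6 bp
  [77,92): 15 bp
  [92,109): 17 bp
  [109,120): 11 bp
  [120,126): 6 bp
  [126,132): 6 bp
  [132,141): 9 bp
  [141,147): 6 bp
  [147,157): 10 bp
  [157,161): 4 bp
  [161,182): 21 bp
  [182,196): 14 bp
  [196,205): 9 bp
  [205,212): 7 bp
  [212,217): 5 bp
  [217,224): 7 bp
  [224,242): 18 bp
  [242,248): 6 bp
  [248,260): 12 bp
  [260,267): 7 bp
  [267,275): 8 bp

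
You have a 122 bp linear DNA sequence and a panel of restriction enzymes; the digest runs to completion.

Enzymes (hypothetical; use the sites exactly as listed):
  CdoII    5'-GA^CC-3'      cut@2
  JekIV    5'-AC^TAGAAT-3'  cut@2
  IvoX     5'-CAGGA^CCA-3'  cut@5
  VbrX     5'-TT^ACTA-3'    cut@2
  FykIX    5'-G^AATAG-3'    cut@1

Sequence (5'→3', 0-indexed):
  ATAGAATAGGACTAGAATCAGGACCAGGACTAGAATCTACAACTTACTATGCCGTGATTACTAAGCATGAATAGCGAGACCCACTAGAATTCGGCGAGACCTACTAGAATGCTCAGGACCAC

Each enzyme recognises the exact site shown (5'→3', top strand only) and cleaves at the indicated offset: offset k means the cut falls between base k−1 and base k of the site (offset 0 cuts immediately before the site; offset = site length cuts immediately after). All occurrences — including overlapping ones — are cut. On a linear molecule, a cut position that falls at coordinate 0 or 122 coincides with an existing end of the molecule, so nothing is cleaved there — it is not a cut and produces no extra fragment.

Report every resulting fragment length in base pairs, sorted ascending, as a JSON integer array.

[4,4,5,5,7,8,10,10,11,14,14,15,15]

Per-enzyme occurrences:
  CdoII (GACC, off=2): starts [21, 77, 97, 116] → cuts [23, 79, 99, 118]
  JekIV (ACTAGAAT, off=2): starts [10, 28, 82, 102] → cuts [12, 30, 84, 104]
  IvoX (CAGGACCA, off=5): starts [18, 113] → cuts [23, 118]
  VbrX (TTACTA, off=2): starts [43, 57] → cuts [45, 59]
  FykIX (GAATAG, off=1): starts [3, 68] → cuts [4, 69]

Pooled cuts: [4, 12, 23, 30, 45, 59, 69, 79, 84, 99, 104, 118]

Fragments:
  [0,4): 4 bp
  [4,12): 8 bp
  [12,23): 11 bp
  [23,30): 7 bp
  [30,45): 15 bp
  [45,59): 14 bp
  [59,69): 10 bp
  [69,79): 10 bp
  [79,84): 5 bp
  [84,99): 15 bp
  [99,104): 5 bp
  [104,118): 14 bp
  [118,122): 4 bp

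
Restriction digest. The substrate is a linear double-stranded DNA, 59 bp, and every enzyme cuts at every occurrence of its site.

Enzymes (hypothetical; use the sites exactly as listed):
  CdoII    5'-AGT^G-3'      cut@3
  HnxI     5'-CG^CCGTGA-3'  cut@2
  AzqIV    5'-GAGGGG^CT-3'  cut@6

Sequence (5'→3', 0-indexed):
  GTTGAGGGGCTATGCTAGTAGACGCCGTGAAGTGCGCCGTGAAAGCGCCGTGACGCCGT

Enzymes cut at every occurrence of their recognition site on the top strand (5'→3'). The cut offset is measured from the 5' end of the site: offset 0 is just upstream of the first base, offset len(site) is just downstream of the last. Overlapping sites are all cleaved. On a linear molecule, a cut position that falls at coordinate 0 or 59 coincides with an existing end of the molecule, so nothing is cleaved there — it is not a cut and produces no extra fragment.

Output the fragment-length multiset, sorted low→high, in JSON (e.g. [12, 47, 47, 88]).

[3,9,9,11,12,15]

Per-enzyme occurrences:
  CdoII AGTG/3: at [30] ⇒ [33]
  HnxI CGCCGTGA/2: at [22, 34, 45] ⇒ [24, 36, 47]
  AzqIV GAGGGGCT/6: at [3] ⇒ [9]

Pooled cuts: [9, 24, 33, 36, 47]

Fragments:
  [0,9): 9 bp
  [9,24): 15 bp
  [24,33): 9 bp
  [33,36): 3 bp
  [36,47): 11 bp
  [47,59): 12 bp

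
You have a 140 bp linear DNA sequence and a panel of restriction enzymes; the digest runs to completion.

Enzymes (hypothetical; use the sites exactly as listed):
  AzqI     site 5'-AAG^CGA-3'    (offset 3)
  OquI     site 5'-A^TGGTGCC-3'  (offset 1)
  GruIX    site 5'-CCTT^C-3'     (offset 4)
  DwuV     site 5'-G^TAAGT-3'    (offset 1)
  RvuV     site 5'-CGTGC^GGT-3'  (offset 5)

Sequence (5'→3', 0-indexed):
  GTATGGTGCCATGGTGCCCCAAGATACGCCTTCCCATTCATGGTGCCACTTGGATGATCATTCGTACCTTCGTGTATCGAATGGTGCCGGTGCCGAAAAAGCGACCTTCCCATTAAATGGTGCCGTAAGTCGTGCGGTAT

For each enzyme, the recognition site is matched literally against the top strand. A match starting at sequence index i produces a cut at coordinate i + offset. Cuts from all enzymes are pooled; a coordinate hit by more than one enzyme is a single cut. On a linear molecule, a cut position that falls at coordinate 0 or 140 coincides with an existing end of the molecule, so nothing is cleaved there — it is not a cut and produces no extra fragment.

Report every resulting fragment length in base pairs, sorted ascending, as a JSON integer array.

[3,5,7,8,8,8,9,10,11,20,21,30]

Scan for sites:
  AzqI AAGCGA/3: at [98] ⇒ [101]
  OquI ATGGTGCC/1: at [2, 10, 39, 80, 116] ⇒ [3, 11, 40, 81, 117]
  GruIX CCTTC/4: at [28, 66, 104] ⇒ [32, 70, 108]
  DwuV GTAAGT/1: at [124] ⇒ [125]
  RvuV CGTGCGGT/5: at [130] ⇒ [135]

Pooled cuts: [3, 11, 32, 40, 70, 81, 101, 108, 117, 125, 135]

Fragment lengths:
  [0,3): 3 bp
  [3,11): 8 bp
  [11,32): 21 bp
  [32,40): 8 bp
  [40,70): 30 bp
  [70,81): 11 bp
  [81,101): 20 bp
  [101,108): 7 bp
  [108,117): 9 bp
  [117,125): 8 bp
  [125,135): 10 bp
  [135,140): 5 bp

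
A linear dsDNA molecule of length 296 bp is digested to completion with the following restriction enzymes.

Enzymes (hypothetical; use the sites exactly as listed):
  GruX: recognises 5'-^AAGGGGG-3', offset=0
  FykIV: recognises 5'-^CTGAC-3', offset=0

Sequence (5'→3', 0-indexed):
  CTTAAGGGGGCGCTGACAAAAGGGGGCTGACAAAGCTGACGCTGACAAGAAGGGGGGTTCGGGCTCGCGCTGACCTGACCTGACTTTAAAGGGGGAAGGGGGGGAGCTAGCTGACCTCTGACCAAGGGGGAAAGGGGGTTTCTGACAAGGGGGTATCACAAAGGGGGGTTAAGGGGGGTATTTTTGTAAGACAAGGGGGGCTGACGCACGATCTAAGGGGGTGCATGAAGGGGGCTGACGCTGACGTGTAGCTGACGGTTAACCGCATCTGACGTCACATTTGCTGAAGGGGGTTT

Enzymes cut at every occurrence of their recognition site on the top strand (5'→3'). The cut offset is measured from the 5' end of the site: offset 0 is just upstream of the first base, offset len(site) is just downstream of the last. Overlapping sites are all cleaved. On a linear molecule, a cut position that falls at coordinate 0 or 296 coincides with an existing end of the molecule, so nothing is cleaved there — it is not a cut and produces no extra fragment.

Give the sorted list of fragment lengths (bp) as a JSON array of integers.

Site scan:
  GruX AAGGGGG/0: at [3, 19, 49, 88, 95, 123, 131, 146, 160, 170, 192, 214, 227, 286] ⇒ [3, 19, 49, 88, 95, 123, 131, 146, 160, 170, 192, 214, 227, 286]
  FykIV CTGAC/0: at [12, 26, 35, 41, 69, 74, 79, 110, 117, 141, 200, 234, 240, 251, 268] ⇒ [12, 26, 35, 41, 69, 74, 79, 110, 117, 141, 200, 234, 240, 251, 268]

Pooled cuts: [3, 12, 19, 26, 35, 41, 49, 69, 74, 79, 88, 95, 110, 117, 123, 131, 141, 146, 160, 170, 192, 200, 214, 227, 234, 240, 251, 268, 286]

Fragment lengths:
  [0,3): 3 bp
  [3,12): 9 bp
  [12,19): 7 bp
  [19,26): 7 bp
  [26,35): 9 bp
  [35,41): 6 bp
  [41,49): 8 bp
  [49,69): 20 bp
  [69,74): 5 bp
  [74,79): 5 bp
  [79,88): 9 bp
  [88,95): 7 bp
  [95,110): 15 bp
  [110,117): 7 bp
  [117,123): 6 bp
  [123,131): 8 bp
  [131,141): 10 bp
  [141,146): 5 bp
  [146,160): 14 bp
  [160,170): 10 bp
  [170,192): 22 bp
  [192,200): 8 bp
  [200,214): 14 bp
  [214,227): 13 bp
  [227,234): 7 bp
  [234,240): 6 bp
  [240,251): 11 bp
  [251,268): 17 bp
  [268,286): 18 bp
  [286,296): 10 bp

[3,5,5,5,6,6,6,7,7,7,7,7,8,8,8,9,9,9,10,10,10,11,13,14,14,15,17,18,20,22]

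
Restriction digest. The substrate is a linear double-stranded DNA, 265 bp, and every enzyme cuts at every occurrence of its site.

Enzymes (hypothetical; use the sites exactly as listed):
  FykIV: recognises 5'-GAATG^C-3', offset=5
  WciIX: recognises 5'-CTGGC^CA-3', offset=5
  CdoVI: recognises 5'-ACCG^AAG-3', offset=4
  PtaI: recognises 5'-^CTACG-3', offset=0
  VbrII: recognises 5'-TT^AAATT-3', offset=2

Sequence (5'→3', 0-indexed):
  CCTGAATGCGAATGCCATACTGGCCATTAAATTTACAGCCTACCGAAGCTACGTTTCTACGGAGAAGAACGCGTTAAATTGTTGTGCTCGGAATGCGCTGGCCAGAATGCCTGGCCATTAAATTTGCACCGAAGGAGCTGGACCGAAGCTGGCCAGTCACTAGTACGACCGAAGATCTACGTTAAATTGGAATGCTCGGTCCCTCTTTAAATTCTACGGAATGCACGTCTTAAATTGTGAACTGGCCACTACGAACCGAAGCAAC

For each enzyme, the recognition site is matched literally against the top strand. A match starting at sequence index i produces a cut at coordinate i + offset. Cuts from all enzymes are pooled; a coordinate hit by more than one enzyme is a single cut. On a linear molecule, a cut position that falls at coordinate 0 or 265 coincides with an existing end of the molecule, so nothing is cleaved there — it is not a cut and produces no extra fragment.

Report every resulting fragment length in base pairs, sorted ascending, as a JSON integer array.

[2,3,4,4,5,5,6,6,7,7,7,7,8,8,8,8,10,10,10,11,12,14,14,15,17,18,19,20]

Per-enzyme occurrences:
  FykIV (GAATGC, off=5): starts [3, 9, 90, 104, 189, 218] → cuts [8, 14, 95, 109, 194, 223]
  WciIX (CTGGCCA, off=5): starts [19, 97, 110, 148, 241] → cuts [24, 102, 115, 153, 246]
  CdoVI (ACCGAAG, off=4): starts [41, 127, 141, 167, 254] → cuts [45, 131, 145, 171, 258]
  PtaI (CTACG, off=0): starts [48, 56, 176, 213, 248] → cuts [48, 56, 176, 213, 248]
  VbrII (TTAAATT, off=2): starts [26, 73, 117, 181, 206, 229] → cuts [28, 75, 119, 183, 208, 231]

All cut coordinates (distinct, sorted): [8, 14, 24, 28, 45, 48, 56, 75, 95, 102, 109, 115, 119, 131, 145, 153, 171, 176, 183, 194, 208, 213, 223, 231, 246, 248, 258]

Fragment lengths:
  [0,8): 8 bp
  [8,14): 6 bp
  [14,24): 10 bp
  [24,28): 4 bp
  [28,45): 17 bp
  [45,48): 3 bp
  [48,56): 8 bp
  [56,75): 19 bp
  [75,95): 20 bp
  [95,102): 7 bp
  [102,109): 7 bp
  [109,115): 6 bp
  [115,119): 4 bp
  [119,131): 12 bp
  [131,145): 14 bp
  [145,153): 8 bp
  [153,171): 18 bp
  [171,176): 5 bp
  [176,183): 7 bp
  [183,194): 11 bp
  [194,208): 14 bp
  [208,213): 5 bp
  [213,223): 10 bp
  [223,231): 8 bp
  [231,246): 15 bp
  [246,248): 2 bp
  [248,258): 10 bp
  [258,265): 7 bp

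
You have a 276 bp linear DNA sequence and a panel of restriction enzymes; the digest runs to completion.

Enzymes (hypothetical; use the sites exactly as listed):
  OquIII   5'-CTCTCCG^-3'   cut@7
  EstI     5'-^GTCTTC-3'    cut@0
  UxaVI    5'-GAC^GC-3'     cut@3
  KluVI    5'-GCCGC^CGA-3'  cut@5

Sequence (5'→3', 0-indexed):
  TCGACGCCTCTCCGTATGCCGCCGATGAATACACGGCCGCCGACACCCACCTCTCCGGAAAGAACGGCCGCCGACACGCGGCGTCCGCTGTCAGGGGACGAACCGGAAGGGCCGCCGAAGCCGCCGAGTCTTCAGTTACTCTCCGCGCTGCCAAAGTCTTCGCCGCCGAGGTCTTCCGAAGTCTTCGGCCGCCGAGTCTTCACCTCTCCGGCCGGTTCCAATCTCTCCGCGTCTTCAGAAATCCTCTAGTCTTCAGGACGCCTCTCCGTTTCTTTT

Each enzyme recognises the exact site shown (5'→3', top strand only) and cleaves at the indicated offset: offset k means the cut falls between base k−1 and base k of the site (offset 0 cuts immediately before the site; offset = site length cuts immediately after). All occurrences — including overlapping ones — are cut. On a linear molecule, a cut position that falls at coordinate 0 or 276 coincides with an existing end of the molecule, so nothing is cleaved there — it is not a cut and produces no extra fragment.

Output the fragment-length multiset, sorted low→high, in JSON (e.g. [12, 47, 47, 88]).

Per-enzyme occurrences:
  OquIII CTCTCCG/7: at [7, 50, 138, 203, 222, 261] ⇒ [14, 57, 145, 210, 229, 268]
  EstI GTCTTC/0: at [127, 155, 170, 180, 195, 230, 248] ⇒ [127, 155, 170, 180, 195, 230, 248]
  UxaVI GACGC/3: at [2, 256] ⇒ [5, 259]
  KluVI GCCGCCGA/5: at [17, 35, 66, 110, 119, 161, 187] ⇒ [22, 40, 71, 115, 124, 166, 192]

Pooled cuts: [5, 14, 22, 40, 57, 71, 115, 124, 127, 145, 155, 166, 170, 180, 192, 195, 210, 229, 230, 248, 259, 268]

Fragments:
  [0,5): 5 bp
  [5,14): 9 bp
  [14,22): 8 bp
  [22,40): 18 bp
  [40,57): 17 bp
  [57,71): 14 bp
  [71,115): 44 bp
  [115,124): 9 bp
  [124,127): 3 bp
  [127,145): 18 bp
  [145,155): 10 bp
  [155,166): 11 bp
  [166,170): 4 bp
  [170,180): 10 bp
  [180,192): 12 bp
  [192,195): 3 bp
  [195,210): 15 bp
  [210,229): 19 bp
  [229,230): 1 bp
  [230,248): 18 bp
  [248,259): 11 bp
  [259,268): 9 bp
  [268,276): 8 bp

[1,3,3,4,5,8,8,9,9,9,10,10,11,11,12,14,15,17,18,18,18,19,44]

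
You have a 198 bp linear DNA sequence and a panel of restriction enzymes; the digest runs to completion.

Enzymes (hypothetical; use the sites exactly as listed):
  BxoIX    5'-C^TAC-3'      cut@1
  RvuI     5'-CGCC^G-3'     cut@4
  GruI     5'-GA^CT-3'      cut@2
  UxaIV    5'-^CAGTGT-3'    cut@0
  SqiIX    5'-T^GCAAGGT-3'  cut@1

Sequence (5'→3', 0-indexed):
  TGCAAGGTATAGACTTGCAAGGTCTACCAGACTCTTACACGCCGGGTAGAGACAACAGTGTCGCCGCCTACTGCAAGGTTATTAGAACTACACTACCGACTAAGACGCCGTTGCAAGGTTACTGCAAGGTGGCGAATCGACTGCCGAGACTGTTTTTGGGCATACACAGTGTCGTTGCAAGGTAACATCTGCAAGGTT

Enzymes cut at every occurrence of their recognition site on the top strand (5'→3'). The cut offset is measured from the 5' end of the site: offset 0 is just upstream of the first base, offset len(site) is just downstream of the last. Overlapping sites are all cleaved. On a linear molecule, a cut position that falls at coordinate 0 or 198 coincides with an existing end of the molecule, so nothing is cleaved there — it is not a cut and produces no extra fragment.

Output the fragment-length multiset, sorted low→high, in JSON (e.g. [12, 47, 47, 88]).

Scan for sites:
  BxoIX (CTAC, off=1): starts [23, 67, 87, 92] → cuts [24, 68, 88, 93]
  RvuI (CGCCG, off=4): starts [39, 61, 105] → cuts [43, 65, 109]
  GruI (GACT, off=2): starts [11, 29, 97, 138, 147] → cuts [13, 31, 99, 140, 149]
  UxaIV (CAGTGT, off=0): starts [55, 166] → cuts [55, 166]
  SqiIX (TGCAAGGT, off=1): starts [0, 15, 71, 111, 122, 175, 189] → cuts [1, 16, 72, 112, 123, 176, 190]

Pooled cuts: [1, 13, 16, 24, 31, 43, 55, 65, 68, 72, 88, 93, 99, 109, 112, 123, 140, 149, 166, 176, 190]

Fragment lengths:
  [0,1): 1 bp
  [1,13): 12 bp
  [13,16): 3 bp
  [16,24): 8 bp
  [24,31): 7 bp
  [31,43): 12 bp
  [43,55): 12 bp
  [55,65): 10 bp
  [65,68): 3 bp
  [68,72): 4 bp
  [72,88): 16 bp
  [88,93): 5 bp
  [93,99): 6 bp
  [99,109): 10 bp
  [109,112): 3 bp
  [112,123): 11 bp
  [123,140): 17 bp
  [140,149): 9 bp
  [149,166): 17 bp
  [166,176): 10 bp
  [176,190): 14 bp
  [190,198): 8 bp

[1,3,3,3,4,5,6,7,8,8,9,10,10,10,11,12,12,12,14,16,17,17]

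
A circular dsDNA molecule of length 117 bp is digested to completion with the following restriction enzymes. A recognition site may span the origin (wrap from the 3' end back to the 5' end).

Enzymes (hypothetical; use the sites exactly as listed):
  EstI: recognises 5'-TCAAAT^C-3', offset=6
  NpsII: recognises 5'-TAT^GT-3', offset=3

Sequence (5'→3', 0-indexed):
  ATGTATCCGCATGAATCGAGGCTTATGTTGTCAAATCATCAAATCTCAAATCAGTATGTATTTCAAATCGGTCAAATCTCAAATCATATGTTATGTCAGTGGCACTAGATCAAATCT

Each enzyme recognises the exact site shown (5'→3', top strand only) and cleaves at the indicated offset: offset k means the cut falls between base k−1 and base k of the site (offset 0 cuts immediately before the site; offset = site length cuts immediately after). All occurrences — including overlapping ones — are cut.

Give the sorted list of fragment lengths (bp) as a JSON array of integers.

[4,5,5,6,7,7,8,9,10,11,21,24]

Site scan:
  EstI TCAAATC/6: at [30, 38, 45, 62, 71, 78, 109] ⇒ [36, 44, 51, 68, 77, 84, 115]
  NpsII TATGT/3: at [23, 54, 86, 91, 116] ⇒ [2, 26, 57, 89, 94]

Pooled cuts: [2, 26, 36, 44, 51, 57, 68, 77, 84, 89, 94, 115]

Fragment lengths:
  2→26: 24 bp
  26→36: 10 bp
  36→44: 8 bp
  44→51: 7 bp
  51→57: 6 bp
  57→68: 11 bp
  68→77: 9 bp
  77→84: 7 bp
  84→89: 5 bp
  89→94: 5 bp
  94→115: 21 bp
  115→2 (wrap): 117-115+2 = 4 bp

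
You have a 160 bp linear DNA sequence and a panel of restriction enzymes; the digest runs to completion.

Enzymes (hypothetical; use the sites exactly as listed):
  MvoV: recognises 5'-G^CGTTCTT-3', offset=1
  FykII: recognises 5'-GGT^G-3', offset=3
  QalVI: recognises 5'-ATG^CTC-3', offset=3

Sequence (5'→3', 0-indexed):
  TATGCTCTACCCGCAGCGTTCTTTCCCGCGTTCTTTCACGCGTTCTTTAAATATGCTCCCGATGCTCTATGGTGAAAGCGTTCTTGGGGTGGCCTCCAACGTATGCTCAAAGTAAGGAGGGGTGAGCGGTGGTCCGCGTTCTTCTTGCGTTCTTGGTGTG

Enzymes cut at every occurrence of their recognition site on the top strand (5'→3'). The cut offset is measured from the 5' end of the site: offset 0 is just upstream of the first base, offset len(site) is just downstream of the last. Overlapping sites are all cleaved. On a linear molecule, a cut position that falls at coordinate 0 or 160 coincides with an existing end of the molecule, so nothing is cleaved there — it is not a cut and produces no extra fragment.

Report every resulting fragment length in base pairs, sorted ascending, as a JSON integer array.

[3,4,5,6,7,9,9,10,11,12,12,12,12,15,15,18]

Site scan:
  MvoV (GCGTTCTT, off=1): starts [15, 27, 39, 77, 135, 146] → cuts [16, 28, 40, 78, 136, 147]
  FykII (GGTG, off=3): starts [70, 87, 120, 127, 154] → cuts [73, 90, 123, 130, 157]
  QalVI (ATGCTC, off=3): starts [1, 52, 61, 102] → cuts [4, 55, 64, 105]

All cut coordinates (distinct, sorted): [4, 16, 28, 40, 55, 64, 73, 78, 90, 105, 123, 130, 136, 147, 157]

Fragment lengths:
  [0,4): 4 bp
  [4,16): 12 bp
  [16,28): 12 bp
  [28,40): 12 bp
  [40,55): 15 bp
  [55,64): 9 bp
  [64,73): 9 bp
  [73,78): 5 bp
  [78,90): 12 bp
  [90,105): 15 bp
  [105,123): 18 bp
  [123,130): 7 bp
  [130,136): 6 bp
  [136,147): 11 bp
  [147,157): 10 bp
  [157,160): 3 bp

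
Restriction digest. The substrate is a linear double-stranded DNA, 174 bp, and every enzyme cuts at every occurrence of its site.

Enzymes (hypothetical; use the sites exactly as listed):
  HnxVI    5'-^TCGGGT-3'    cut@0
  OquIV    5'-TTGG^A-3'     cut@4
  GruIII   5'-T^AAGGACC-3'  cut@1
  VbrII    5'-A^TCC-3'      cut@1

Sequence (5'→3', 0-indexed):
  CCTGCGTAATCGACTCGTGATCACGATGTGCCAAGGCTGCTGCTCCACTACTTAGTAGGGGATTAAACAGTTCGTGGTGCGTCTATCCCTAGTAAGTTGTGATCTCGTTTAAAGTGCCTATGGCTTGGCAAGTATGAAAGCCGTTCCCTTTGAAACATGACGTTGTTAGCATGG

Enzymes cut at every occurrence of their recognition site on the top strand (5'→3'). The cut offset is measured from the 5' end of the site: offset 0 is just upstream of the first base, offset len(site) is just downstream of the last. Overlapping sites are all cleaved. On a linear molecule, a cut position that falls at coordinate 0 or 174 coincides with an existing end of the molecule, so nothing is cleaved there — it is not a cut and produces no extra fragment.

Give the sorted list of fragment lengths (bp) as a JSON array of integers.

Scan for sites:
  HnxVI (TCGGGT, off=0): no sites
  OquIV (TTGGA, off=4): no sites
  GruIII (TAAGGACC, off=1): no sites
  VbrII (ATCC, off=1): starts [84] → cuts [85]

All cut coordinates (distinct, sorted): [85]

Fragment lengths:
  [0,85): 85 bp
  [85,174): 89 bp

[85,89]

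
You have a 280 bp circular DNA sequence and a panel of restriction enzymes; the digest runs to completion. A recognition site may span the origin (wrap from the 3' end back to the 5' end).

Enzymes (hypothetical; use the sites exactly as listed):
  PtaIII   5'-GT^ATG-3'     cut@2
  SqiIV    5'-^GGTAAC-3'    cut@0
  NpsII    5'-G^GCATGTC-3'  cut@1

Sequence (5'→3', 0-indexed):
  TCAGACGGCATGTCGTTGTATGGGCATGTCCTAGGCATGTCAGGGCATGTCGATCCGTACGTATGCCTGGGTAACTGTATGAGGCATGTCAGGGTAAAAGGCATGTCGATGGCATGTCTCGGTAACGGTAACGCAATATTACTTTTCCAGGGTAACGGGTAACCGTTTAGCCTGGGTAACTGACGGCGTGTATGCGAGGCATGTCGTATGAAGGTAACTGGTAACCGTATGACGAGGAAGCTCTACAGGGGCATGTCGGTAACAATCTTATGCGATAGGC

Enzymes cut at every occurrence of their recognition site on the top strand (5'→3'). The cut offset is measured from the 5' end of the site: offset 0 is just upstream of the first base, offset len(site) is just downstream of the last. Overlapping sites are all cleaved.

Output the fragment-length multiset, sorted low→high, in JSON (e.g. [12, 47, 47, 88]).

Scan for sites:
  PtaIII GTATG/2: at [17, 60, 76, 189, 205, 226] ⇒ [19, 62, 78, 191, 207, 228]
  SqiIV GGTAAC/0: at [69, 120, 126, 150, 157, 174, 212, 219, 257] ⇒ [69, 120, 126, 150, 157, 174, 212, 219, 257]
  NpsII GGCATGTC/1: at [6, 22, 33, 43, 82, 99, 110, 197, 249] ⇒ [7, 23, 34, 44, 83, 100, 111, 198, 250]

All cut coordinates (distinct, sorted): [7, 19, 23, 34, 44, 62, 69, 78, 83, 100, 111, 120, 126, 150, 157, 174, 191, 198, 207, 212, 219, 228, 250, 257]

Fragments:
  7→19: 12 bp
  19→23: 4 bp
  23→34: 11 bp
  34→44: 10 bp
  44→62: 18 bp
  62→69: 7 bp
  69→78: 9 bp
  78→83: 5 bp
  83→100: 17 bp
  100→111: 11 bp
  111→120: 9 bp
  120→126: 6 bp
  126→150: 24 bp
  150→157: 7 bp
  157→174: 17 bp
  174→191: 17 bp
  191→198: 7 bp
  198→207: 9 bp
  207→212: 5 bp
  212→219: 7 bp
  219→228: 9 bp
  228→250: 22 bp
  250→257: 7 bp
  257→7 (wrap): 280-257+7 = 30 bp

[4,5,5,6,7,7,7,7,7,9,9,9,9,10,11,11,12,17,17,17,18,22,24,30]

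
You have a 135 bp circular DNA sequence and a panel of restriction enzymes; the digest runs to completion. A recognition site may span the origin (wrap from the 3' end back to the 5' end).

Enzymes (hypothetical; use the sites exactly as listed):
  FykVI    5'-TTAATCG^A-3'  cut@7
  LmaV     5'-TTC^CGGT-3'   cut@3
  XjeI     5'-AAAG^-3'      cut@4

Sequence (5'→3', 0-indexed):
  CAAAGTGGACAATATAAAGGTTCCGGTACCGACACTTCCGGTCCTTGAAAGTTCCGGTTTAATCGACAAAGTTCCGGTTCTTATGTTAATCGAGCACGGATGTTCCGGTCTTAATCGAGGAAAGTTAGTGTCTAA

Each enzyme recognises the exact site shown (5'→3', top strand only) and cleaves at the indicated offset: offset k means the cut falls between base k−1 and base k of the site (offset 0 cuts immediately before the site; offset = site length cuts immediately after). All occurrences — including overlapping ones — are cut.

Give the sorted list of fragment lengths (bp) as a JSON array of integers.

[3,3,4,6,7,11,12,13,13,14,15,16,18]

Per-enzyme occurrences:
  FykVI TTAATCGA/7: at [58, 85, 110] ⇒ [65, 92, 117]
  LmaV TTCCGGT/3: at [20, 35, 51, 71, 102] ⇒ [23, 38, 54, 74, 105]
  XjeI AAAG/4: at [1, 15, 47, 67, 120] ⇒ [5, 19, 51, 71, 124]

All cut coordinates (distinct, sorted): [5, 19, 23, 38, 51, 54, 65, 71, 74, 92, 105, 117, 124]

Fragments:
  5→19: 14 bp
  19→23: 4 bp
  23→38: 15 bp
  38→51: 13 bp
  51→54: 3 bp
  54→65: 11 bp
  65→71: 6 bp
  71→74: 3 bp
  74→92: 18 bp
  92→105: 13 bp
  105→117: 12 bp
  117→124: 7 bp
  124→5 (wrap): 135-124+5 = 16 bp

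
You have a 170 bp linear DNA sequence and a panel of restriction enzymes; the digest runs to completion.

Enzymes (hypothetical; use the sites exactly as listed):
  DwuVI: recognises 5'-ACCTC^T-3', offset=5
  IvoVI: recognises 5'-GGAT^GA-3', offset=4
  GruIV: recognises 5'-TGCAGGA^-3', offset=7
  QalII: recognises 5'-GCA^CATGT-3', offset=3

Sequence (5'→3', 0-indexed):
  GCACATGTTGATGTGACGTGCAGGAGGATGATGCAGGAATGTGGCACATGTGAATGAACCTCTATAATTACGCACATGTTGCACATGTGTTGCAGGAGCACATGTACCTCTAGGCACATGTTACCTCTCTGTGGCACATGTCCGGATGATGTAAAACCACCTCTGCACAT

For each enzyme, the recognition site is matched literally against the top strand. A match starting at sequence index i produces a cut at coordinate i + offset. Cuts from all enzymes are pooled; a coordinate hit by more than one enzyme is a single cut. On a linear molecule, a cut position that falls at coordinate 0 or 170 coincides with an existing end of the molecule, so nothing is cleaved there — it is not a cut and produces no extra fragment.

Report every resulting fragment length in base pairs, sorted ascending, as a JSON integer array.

Site scan:
  DwuVI (ACCTCT, off=5): starts [57, 105, 122, 158] → cuts [62, 110, 127, 163]
  IvoVI (GGATGA, off=4): starts [25, 143] → cuts [29, 147]
  GruIV (TGCAGGA, off=7): starts [18, 31, 90] → cuts [25, 38, 97]
  QalII (GCACATGT, off=3): starts [0, 43, 71, 80, 97, 113, 133] → cuts [3, 46, 74, 83, 100, 116, 136]

Pooled cuts: [3, 25, 29, 38, 46, 62, 74, 83, 97, 100, 110, 116, 127, 136, 147, 163]

Fragments:
  [0,3): 3 bp
  [3,25): 22 bp
  [25,29): 4 bp
  [29,38): 9 bp
  [38,46): 8 bp
  [46,62): 16 bp
  [62,74): 12 bp
  [74,83): 9 bp
  [83,97): 14 bp
  [97,100): 3 bp
  [100,110): 10 bp
  [110,116): 6 bp
  [116,127): 11 bp
  [127,136): 9 bp
  [136,147): 11 bp
  [147,163): 16 bp
  [163,170): 7 bp

[3,3,4,6,7,8,9,9,9,10,11,11,12,14,16,16,22]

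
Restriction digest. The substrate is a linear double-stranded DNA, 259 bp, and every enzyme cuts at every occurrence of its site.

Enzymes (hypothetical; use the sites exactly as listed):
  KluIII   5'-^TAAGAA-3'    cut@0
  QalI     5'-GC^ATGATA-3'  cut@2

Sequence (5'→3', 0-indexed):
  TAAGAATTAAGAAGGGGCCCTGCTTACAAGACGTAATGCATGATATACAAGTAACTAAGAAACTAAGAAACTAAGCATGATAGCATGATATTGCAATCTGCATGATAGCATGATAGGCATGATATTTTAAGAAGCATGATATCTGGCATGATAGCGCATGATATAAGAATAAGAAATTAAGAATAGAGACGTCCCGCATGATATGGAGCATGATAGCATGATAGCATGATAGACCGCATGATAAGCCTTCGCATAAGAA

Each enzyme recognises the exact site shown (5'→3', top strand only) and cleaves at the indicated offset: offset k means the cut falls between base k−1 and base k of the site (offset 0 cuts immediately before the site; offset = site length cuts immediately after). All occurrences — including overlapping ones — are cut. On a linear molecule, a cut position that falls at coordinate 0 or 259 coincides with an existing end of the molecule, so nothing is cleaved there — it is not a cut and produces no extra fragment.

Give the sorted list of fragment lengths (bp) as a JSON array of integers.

Per-enzyme occurrences:
  KluIII (TAAGAA, off=0): starts [0, 7, 55, 63, 127, 163, 169, 177, 253] → cuts [7, 55, 63, 127, 163, 169, 177, 253] (position 0 is a terminus of the linear molecule — no cut)
  QalI (GCATGATA, off=2): starts [37, 74, 82, 99, 107, 116, 133, 145, 155, 195, 207, 215, 223, 235] → cuts [39, 76, 84, 101, 109, 118, 135, 147, 157, 197, 209, 217, 225, 237]

All cut coordinates (distinct, sorted): [7, 39, 55, 63, 76, 84, 101, 109, 118, 127, 135, 147, 157, 163, 169, 177, 197, 209, 217, 225, 237, 253]

Fragment lengths:
  [0,7): 7 bp
  [7,39): 32 bp
  [39,55): 16 bp
  [55,63): 8 bp
  [63,76): 13 bp
  [76,84): 8 bp
  [84,101): 17 bp
  [101,109): 8 bp
  [109,118): 9 bp
  [118,127): 9 bp
  [127,135): 8 bp
  [135,147): 12 bp
  [147,157): 10 bp
  [157,163): 6 bp
  [163,169): 6 bp
  [169,177): 8 bp
  [177,197): 20 bp
  [197,209): 12 bp
  [209,217): 8 bp
  [217,225): 8 bp
  [225,237): 12 bp
  [237,253): 16 bp
  [253,259): 6 bp

[6,6,6,7,8,8,8,8,8,8,8,9,9,10,12,12,12,13,16,16,17,20,32]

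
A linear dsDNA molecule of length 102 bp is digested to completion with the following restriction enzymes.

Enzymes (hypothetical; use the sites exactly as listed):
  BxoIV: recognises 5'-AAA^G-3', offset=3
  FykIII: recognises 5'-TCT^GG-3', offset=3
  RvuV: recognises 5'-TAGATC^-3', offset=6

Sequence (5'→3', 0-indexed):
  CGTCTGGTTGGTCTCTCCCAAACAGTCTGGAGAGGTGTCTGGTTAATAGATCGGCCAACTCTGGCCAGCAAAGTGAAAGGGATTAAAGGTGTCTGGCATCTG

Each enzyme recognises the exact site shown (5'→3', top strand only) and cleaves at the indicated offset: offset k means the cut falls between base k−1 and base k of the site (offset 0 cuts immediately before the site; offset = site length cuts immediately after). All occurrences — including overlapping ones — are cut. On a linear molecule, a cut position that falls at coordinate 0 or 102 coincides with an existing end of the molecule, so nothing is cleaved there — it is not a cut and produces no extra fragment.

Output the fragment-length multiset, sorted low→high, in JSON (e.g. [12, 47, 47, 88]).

Site scan:
  BxoIV AAAG/3: at [69, 75, 84] ⇒ [72, 78, 87]
  FykIII TCTGG/3: at [2, 25, 37, 59, 91] ⇒ [5, 28, 40, 62, 94]
  RvuV TAGATC/6: at [46] ⇒ [52]

All cut coordinates (distinct, sorted): [5, 28, 40, 52, 62, 72, 78, 87, 94]

Fragment lengths:
  [0,5): 5 bp
  [5,28): 23 bp
  [28,40): 12 bp
  [40,52): 12 bp
  [52,62): 10 bp
  [62,72): 10 bp
  [72,78): 6 bp
  [78,87): 9 bp
  [87,94): 7 bp
  [94,102): 8 bp

[5,6,7,8,9,10,10,12,12,23]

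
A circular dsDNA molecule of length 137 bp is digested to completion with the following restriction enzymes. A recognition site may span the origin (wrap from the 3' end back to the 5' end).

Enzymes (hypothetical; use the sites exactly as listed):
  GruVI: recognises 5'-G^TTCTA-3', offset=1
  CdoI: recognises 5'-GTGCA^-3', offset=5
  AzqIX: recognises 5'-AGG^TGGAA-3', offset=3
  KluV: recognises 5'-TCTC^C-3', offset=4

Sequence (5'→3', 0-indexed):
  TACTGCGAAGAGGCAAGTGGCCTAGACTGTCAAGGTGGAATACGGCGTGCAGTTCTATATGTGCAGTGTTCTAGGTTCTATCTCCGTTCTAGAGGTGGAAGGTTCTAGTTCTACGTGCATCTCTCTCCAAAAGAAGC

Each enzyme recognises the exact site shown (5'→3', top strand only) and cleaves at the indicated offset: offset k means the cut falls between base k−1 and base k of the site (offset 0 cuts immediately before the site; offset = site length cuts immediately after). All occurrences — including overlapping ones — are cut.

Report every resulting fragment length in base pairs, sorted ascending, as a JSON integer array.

[1,2,3,6,7,7,8,9,9,11,13,16,45]

Per-enzyme occurrences:
  GruVI (GTTCTA, off=1): starts [51, 67, 74, 85, 101, 107] → cuts [52, 68, 75, 86, 102, 108]
  CdoI (GTGCA, off=5): starts [46, 60, 114] → cuts [51, 65, 119]
  AzqIX (AGGTGGAA, off=3): starts [32, 92] → cuts [35, 95]
  KluV (TCTCC, off=4): starts [80, 123] → cuts [84, 127]

All cut coordinates (distinct, sorted): [35, 51, 52, 65, 68, 75, 84, 86, 95, 102, 108, 119, 127]

Fragments:
  35→51: 16 bp
  51→52: 1 bp
  52→65: 13 bp
  65→68: 3 bp
  68→75: 7 bp
  75→84: 9 bp
  84→86: 2 bp
  86→95: 9 bp
  95→102: 7 bp
  102→108: 6 bp
  108→119: 11 bp
  119→127: 8 bp
  127→35 (wrap): 137-127+35 = 45 bp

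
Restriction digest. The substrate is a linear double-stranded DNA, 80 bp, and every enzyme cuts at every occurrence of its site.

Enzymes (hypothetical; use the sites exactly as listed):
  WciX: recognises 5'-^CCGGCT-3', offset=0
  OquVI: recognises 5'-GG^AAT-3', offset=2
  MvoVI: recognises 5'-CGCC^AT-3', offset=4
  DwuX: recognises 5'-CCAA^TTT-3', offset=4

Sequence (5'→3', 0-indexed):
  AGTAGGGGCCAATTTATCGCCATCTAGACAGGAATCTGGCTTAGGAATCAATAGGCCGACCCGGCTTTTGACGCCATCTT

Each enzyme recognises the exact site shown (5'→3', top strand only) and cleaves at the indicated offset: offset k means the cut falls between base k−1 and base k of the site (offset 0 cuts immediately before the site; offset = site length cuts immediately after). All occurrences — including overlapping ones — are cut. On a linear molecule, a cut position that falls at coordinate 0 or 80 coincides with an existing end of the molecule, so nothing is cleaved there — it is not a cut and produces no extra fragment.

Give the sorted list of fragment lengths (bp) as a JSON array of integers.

[5,9,11,12,13,15,15]

Per-enzyme occurrences:
  WciX (CCGGCT, off=0): starts [60] → cuts [60]
  OquVI (GGAAT, off=2): starts [30, 43] → cuts [32, 45]
  MvoVI (CGCCAT, off=4): starts [17, 71] → cuts [21, 75]
  DwuX (CCAATTT, off=4): starts [8] → cuts [12]

Pooled cuts: [12, 21, 32, 45, 60, 75]

Fragment lengths:
  [0,12): 12 bp
  [12,21): 9 bp
  [21,32): 11 bp
  [32,45): 13 bp
  [45,60): 15 bp
  [60,75): 15 bp
  [75,80): 5 bp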